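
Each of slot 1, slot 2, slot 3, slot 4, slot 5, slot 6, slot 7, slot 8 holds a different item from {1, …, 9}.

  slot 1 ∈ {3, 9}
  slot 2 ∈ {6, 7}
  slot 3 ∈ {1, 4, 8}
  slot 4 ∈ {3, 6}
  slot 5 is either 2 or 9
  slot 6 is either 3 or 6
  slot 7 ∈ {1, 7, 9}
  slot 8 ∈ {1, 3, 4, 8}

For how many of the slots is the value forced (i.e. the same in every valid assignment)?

Among the 8 variables, 2 fits only slot 5 (and all 8 values in {1, 2, 3, 4, 6, 7, 8, 9} must be used), so slot 5 = 2.
slot 4 and slot 6 share exactly the 2 values {3, 6}; by pigeonhole those values go to them, so strike 3, 6 from slot 1, slot 2, slot 8.
That leaves slot 1 = 9. Strike 9 from slot 7.
slot 2 has just one choice, so slot 2 = 7. Strike 7 from slot 7.
slot 7's domain is down to {1}, so slot 7 = 1. So slot 3, slot 8 can't be 1.
Determined: slot 1=9, slot 2=7, slot 5=2, slot 7=1. The other slots each still have more than one consistent value. That makes 4.

4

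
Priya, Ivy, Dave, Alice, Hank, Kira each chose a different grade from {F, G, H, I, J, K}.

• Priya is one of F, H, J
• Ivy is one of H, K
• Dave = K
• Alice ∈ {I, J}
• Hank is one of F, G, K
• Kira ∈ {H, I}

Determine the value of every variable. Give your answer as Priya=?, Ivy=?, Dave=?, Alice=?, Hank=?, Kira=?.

Dave's domain is down to {K}, so Dave = K. Eliminate K elsewhere: Ivy, Hank.
Ivy must be H (only option left). So Priya, Kira can't be H.
Kira's domain is down to {I}, so Kira = I. Eliminate I elsewhere: Alice.
Alice's domain is down to {J}, so Alice = J. Strike J from Priya.
Priya has just one choice, so Priya = F. Eliminate F elsewhere: Hank.
Hank has just one choice, so Hank = G.

Priya=F, Ivy=H, Dave=K, Alice=J, Hank=G, Kira=I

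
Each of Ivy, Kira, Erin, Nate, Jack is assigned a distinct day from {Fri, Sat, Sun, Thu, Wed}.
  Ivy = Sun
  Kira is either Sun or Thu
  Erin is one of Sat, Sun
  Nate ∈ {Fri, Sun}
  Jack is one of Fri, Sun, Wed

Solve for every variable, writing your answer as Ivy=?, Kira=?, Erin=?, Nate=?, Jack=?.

Ivy=Sun, Kira=Thu, Erin=Sat, Nate=Fri, Jack=Wed

Ivy's domain is down to {Sun}, so Ivy = Sun. Remove Sun from Kira, Erin, Nate, Jack.
Kira must be Thu (only option left).
Erin's domain is down to {Sat}, so Erin = Sat.
Nate must be Fri (only option left). Remove Fri from Jack.
That leaves Jack = Wed.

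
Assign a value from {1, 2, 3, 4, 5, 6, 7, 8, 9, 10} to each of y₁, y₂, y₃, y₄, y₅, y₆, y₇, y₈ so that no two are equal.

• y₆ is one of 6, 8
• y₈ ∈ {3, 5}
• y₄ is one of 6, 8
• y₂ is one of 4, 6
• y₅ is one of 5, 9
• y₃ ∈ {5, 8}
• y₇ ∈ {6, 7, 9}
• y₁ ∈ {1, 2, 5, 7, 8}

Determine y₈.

y₄ and y₆ share exactly the 2 values {6, 8}; by pigeonhole those values go to them, so strike 6, 8 from y₁, y₂, y₃, y₇.
That leaves y₂ = 4.
y₃ must be 5 (only option left). Eliminate 5 elsewhere: y₁, y₅, y₈.
So y₈ = 3.

3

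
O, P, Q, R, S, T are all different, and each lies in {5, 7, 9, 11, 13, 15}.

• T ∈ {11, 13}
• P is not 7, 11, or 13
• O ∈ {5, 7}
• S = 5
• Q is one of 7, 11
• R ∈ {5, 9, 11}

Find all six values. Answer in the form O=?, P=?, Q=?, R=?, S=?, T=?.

O=7, P=15, Q=11, R=9, S=5, T=13

S has just one choice, so S = 5. So O, P, R can't be 5.
O must be 7 (only option left). Strike 7 from Q.
Q must be 11 (only option left). Remove 11 from R, T.
R's domain is down to {9}, so R = 9. Eliminate 9 elsewhere: P.
That leaves T = 13.
P must be 15 (only option left).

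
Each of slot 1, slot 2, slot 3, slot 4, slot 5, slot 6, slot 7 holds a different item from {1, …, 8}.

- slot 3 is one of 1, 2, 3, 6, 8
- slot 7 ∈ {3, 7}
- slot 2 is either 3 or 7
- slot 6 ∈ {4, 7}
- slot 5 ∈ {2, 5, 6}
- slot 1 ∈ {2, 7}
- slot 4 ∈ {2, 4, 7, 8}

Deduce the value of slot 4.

slot 2 and slot 7 between them cover only {3, 7} — a naked pair. Remove those values from slot 1, slot 3, slot 4, slot 6.
That leaves slot 1 = 2. Remove 2 from slot 3, slot 4, slot 5.
slot 6 must be 4 (only option left). Strike 4 from slot 4.
So slot 4 = 8.

8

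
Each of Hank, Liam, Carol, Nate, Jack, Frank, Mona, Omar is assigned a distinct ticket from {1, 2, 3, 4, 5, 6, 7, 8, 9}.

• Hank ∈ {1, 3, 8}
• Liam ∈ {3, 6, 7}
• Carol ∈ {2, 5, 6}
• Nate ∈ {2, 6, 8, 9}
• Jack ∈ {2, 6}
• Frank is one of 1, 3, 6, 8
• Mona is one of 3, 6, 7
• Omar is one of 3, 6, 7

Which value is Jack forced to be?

The 8 variables together cover exactly {1, 2, 3, 5, 6, 7, 8, 9} — 8 values for 8 variables — and 5 appears only in Carol's list, so Carol = 5.
Among the 7 still-open variables, 9 fits only Nate (and all 7 values in {1, 2, 3, 6, 7, 8, 9} must be used), so Nate = 9.
The 6 still-open variables draw from only 6 values {1, 2, 3, 6, 7, 8}, so each is used; only Jack can be 2, hence Jack = 2.

2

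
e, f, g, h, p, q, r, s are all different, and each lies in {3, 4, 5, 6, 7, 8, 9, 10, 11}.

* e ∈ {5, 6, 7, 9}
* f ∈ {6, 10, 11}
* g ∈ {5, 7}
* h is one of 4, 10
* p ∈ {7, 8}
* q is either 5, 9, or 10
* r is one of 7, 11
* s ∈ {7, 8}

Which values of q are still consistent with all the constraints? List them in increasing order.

9, 10

The 8 variables draw from only 8 values {4, 5, 6, 7, 8, 9, 10, 11}, so each is used; only h can be 4, hence h = 4.
p and s between them cover only {7, 8} — a naked pair. Remove those values from e, g, r.
g's domain is down to {5}, so g = 5. So e, q can't be 5.
r's domain is down to {11}, so r = 11. Strike 11 from f.
No further eliminations apply; q can still be any of 9, 10.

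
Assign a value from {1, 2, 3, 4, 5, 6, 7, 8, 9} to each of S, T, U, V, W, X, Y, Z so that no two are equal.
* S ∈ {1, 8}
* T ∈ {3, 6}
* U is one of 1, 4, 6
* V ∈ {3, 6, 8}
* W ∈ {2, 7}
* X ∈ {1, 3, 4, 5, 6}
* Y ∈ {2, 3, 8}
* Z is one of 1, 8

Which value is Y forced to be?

The 8 variables together cover exactly {1, 2, 3, 4, 5, 6, 7, 8} — 8 values for 8 variables — and 5 appears only in X's list, so X = 5.
Among the 7 still-open variables, 4 fits only U (and all 7 values in {1, 2, 3, 4, 6, 7, 8} must be used), so U = 4.
Among the 6 still-open variables, 7 fits only W (and all 6 values in {1, 2, 3, 6, 7, 8} must be used), so W = 7.
Among the 5 still-open variables, 2 fits only Y (and all 5 values in {1, 2, 3, 6, 8} must be used), so Y = 2.

2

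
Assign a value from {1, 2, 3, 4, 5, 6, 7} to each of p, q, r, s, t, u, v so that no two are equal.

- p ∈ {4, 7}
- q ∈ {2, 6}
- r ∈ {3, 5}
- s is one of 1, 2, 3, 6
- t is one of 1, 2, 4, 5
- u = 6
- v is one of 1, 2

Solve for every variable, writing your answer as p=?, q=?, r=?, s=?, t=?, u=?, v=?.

u's domain is down to {6}, so u = 6. Strike 6 from q, s.
That leaves q = 2. Strike 2 from s, t, v.
v must be 1 (only option left). Eliminate 1 elsewhere: s, t.
That leaves s = 3. Strike 3 from r.
r must be 5 (only option left). Remove 5 from t.
t has just one choice, so t = 4. Remove 4 from p.
p has just one choice, so p = 7.

p=7, q=2, r=5, s=3, t=4, u=6, v=1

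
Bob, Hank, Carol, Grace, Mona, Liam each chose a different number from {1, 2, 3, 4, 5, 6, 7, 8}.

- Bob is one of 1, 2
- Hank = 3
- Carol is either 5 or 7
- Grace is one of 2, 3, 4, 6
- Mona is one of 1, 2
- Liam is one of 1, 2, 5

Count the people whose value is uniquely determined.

Hank must be 3 (only option left). So Grace can't be 3.
Bob and Mona share exactly the 2 values {1, 2}; by pigeonhole those values go to them, so strike 1, 2 from Grace, Liam.
Liam must be 5 (only option left). Remove 5 from Carol.
Carol has just one choice, so Carol = 7.
Determined: Hank=3, Carol=7, Liam=5. The other people each still have more than one consistent value. That makes 3.

3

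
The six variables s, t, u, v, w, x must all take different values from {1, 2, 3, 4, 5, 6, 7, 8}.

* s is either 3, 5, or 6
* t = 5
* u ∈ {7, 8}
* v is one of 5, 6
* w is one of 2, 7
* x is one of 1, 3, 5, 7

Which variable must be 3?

s

t's domain is down to {5}, so t = 5. Strike 5 from s, v, x.
v has just one choice, so v = 6. Eliminate 6 elsewhere: s.
So 3 goes to s.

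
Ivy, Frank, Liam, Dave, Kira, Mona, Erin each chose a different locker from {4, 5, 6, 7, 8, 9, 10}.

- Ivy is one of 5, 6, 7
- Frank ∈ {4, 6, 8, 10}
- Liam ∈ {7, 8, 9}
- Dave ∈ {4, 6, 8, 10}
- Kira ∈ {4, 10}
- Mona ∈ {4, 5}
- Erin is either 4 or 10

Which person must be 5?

The 7 variables together cover exactly {4, 5, 6, 7, 8, 9, 10} — 7 values for 7 variables — and 9 appears only in Liam's list, so Liam = 9.
The 6 still-open variables together cover exactly {4, 5, 6, 7, 8, 10} — 6 values for 6 variables — and 7 appears only in Ivy's list, so Ivy = 7.
The 5 still-open variables together cover exactly {4, 5, 6, 8, 10} — 5 values for 5 variables — and 5 appears only in Mona's list, so Mona = 5.

Mona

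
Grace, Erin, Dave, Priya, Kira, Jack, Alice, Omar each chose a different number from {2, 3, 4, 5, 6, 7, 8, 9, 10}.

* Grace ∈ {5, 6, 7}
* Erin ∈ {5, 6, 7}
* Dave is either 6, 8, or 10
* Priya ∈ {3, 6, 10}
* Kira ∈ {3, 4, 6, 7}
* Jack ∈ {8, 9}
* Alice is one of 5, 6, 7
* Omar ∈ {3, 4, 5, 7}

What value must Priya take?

10

Among the 8 variables, 9 fits only Jack (and all 8 values in {3, 4, 5, 6, 7, 8, 9, 10} must be used), so Jack = 9.
Among the 7 still-open variables, 8 fits only Dave (and all 7 values in {3, 4, 5, 6, 7, 8, 10} must be used), so Dave = 8.
The 6 still-open variables draw from only 6 values {3, 4, 5, 6, 7, 10}, so each is used; only Priya can be 10, hence Priya = 10.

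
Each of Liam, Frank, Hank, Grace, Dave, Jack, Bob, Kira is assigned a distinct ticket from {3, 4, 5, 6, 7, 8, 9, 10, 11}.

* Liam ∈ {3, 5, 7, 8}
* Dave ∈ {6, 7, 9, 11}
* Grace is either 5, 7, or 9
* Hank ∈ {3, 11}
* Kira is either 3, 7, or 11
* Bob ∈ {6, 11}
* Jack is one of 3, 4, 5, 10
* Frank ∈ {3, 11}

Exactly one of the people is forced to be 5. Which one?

The 2 variables Frank and Hank are confined to {3, 11}, which locks those values in; drop them from Liam, Dave, Jack, Bob, Kira.
Bob's domain is down to {6}, so Bob = 6. Strike 6 from Dave.
Kira has just one choice, so Kira = 7. Strike 7 from Liam, Grace, Dave.
Dave has just one choice, so Dave = 9. So Grace can't be 9.
So 5 goes to Grace.

Grace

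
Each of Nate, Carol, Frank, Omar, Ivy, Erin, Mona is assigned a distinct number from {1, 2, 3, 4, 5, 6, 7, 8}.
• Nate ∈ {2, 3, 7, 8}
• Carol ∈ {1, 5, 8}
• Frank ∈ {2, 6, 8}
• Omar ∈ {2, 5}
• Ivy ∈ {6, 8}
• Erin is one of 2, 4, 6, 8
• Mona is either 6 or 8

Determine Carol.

1

Ivy and Mona share exactly the 2 values {6, 8}; by pigeonhole those values go to them, so strike 6, 8 from Nate, Carol, Frank, Erin.
That leaves Frank = 2. Eliminate 2 elsewhere: Nate, Omar, Erin.
Omar's domain is down to {5}, so Omar = 5. So Carol can't be 5.
So Carol = 1.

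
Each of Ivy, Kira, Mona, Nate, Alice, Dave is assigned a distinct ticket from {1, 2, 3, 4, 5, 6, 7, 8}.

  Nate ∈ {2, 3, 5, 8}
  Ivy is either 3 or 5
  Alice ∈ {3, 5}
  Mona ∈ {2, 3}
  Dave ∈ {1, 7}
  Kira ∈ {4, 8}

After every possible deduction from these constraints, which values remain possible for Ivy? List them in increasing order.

The 2 variables Ivy and Alice are confined to {3, 5}, which locks those values in; drop them from Mona, Nate.
Mona must be 2 (only option left). So Nate can't be 2.
That leaves Nate = 8. Eliminate 8 elsewhere: Kira.
Kira has just one choice, so Kira = 4.
No further eliminations apply; Ivy can still be any of 3, 5.

3, 5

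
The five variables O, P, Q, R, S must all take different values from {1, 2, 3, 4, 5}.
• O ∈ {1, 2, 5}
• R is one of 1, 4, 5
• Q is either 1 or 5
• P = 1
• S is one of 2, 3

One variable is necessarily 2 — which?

O

P must be 1 (only option left). Remove 1 from O, Q, R.
That leaves Q = 5. Eliminate 5 elsewhere: O, R.
So 2 goes to O.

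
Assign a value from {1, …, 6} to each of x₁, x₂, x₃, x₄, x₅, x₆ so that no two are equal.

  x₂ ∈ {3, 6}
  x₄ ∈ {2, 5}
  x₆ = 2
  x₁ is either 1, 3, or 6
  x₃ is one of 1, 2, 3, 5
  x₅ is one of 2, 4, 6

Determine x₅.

4

x₆'s domain is down to {2}, so x₆ = 2. So x₃, x₄, x₅ can't be 2.
That leaves x₄ = 5. Strike 5 from x₃.
The 4 still-open variables draw from only 4 values {1, 3, 4, 6}, so each is used; only x₅ can be 4, hence x₅ = 4.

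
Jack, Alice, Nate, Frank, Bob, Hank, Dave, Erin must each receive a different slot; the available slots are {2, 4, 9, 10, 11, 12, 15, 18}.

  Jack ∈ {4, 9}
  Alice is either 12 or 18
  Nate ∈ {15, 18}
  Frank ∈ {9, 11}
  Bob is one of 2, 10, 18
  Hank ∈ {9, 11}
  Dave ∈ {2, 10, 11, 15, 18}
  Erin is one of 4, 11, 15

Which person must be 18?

The 8 variables draw from only 8 values {2, 4, 9, 10, 11, 12, 15, 18}, so each is used; only Alice can be 12, hence Alice = 12.
Frank and Hank share exactly the 2 values {9, 11}; by pigeonhole those values go to them, so strike 9, 11 from Jack, Dave, Erin.
Jack's domain is down to {4}, so Jack = 4. Eliminate 4 elsewhere: Erin.
Erin has just one choice, so Erin = 15. Eliminate 15 elsewhere: Nate, Dave.
So 18 goes to Nate.

Nate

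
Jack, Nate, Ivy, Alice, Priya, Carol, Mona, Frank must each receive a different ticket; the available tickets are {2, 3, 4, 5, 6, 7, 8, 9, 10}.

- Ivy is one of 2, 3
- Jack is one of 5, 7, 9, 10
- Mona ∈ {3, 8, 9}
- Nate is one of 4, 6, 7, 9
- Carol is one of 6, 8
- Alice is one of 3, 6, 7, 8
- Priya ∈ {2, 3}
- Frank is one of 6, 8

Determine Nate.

The 2 variables Ivy and Priya are confined to {2, 3}, which locks those values in; drop them from Alice, Mona.
The 2 variables Carol and Frank are confined to {6, 8}, which locks those values in; drop them from Nate, Alice, Mona.
Alice has just one choice, so Alice = 7. Eliminate 7 elsewhere: Jack, Nate.
That leaves Mona = 9. So Jack, Nate can't be 9.
So Nate = 4.

4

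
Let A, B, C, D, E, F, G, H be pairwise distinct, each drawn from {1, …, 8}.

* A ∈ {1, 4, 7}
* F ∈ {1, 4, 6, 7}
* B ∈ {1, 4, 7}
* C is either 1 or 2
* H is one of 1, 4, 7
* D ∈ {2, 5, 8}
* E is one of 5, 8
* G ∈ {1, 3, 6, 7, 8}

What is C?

The 8 variables draw from only 8 values {1, 2, 3, 4, 5, 6, 7, 8}, so each is used; only G can be 3, hence G = 3.
The 7 still-open variables draw from only 7 values {1, 2, 4, 5, 6, 7, 8}, so each is used; only F can be 6, hence F = 6.
A, B, H between them cover only {1, 4, 7} — a naked triple. Remove those values from C.
So C = 2.

2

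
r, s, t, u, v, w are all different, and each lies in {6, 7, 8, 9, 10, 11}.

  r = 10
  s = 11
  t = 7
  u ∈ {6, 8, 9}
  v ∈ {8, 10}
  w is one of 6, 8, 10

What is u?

9

r's domain is down to {10}, so r = 10. Remove 10 from v, w.
s must be 11 (only option left).
t must be 7 (only option left).
That leaves v = 8. Eliminate 8 elsewhere: u, w.
That leaves w = 6. So u can't be 6.
So u = 9.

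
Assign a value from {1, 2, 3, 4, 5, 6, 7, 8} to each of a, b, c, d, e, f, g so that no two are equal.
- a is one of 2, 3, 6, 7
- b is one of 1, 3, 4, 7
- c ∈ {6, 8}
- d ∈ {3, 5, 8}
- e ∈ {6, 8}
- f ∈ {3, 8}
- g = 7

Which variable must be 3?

g's domain is down to {7}, so g = 7. Eliminate 7 elsewhere: a, b.
c and e between them cover only {6, 8} — a naked pair. Remove those values from a, d, f.
So 3 goes to f.

f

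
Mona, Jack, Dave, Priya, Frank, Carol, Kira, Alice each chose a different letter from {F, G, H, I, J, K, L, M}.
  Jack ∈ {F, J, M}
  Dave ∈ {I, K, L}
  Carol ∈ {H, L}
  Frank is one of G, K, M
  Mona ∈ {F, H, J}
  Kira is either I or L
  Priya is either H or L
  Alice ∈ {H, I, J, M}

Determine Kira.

The 8 variables together cover exactly {F, G, H, I, J, K, L, M} — 8 values for 8 variables — and G appears only in Frank's list, so Frank = G.
The 7 still-open variables together cover exactly {F, H, I, J, K, L, M} — 7 values for 7 variables — and K appears only in Dave's list, so Dave = K.
The 2 variables Priya and Carol are confined to {H, L}, which locks those values in; drop them from Mona, Kira, Alice.
So Kira = I.

I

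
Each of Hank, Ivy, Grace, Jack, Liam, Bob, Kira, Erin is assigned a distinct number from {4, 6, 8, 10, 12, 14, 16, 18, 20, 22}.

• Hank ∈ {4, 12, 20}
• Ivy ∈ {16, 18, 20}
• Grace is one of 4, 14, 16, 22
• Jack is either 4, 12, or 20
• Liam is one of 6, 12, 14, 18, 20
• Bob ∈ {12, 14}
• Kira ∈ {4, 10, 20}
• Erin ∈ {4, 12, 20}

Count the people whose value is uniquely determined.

2

Hank, Jack, Erin between them cover only {4, 12, 20} — a naked triple. Remove those values from Ivy, Grace, Liam, Bob, Kira.
Bob has just one choice, so Bob = 14. Strike 14 from Grace, Liam.
Kira has just one choice, so Kira = 10.
Determined: Bob=14, Kira=10. The other people each still have more than one consistent value. That makes 2.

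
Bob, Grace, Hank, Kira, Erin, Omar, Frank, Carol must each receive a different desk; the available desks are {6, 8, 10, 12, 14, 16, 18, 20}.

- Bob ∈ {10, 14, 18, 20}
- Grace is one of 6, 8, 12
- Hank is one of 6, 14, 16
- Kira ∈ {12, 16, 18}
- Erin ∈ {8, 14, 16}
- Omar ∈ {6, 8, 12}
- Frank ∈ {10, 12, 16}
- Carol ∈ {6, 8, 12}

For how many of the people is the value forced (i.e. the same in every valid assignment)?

3

The 8 variables draw from only 8 values {6, 8, 10, 12, 14, 16, 18, 20}, so each is used; only Bob can be 20, hence Bob = 20.
The 7 still-open variables together cover exactly {6, 8, 10, 12, 14, 16, 18} — 7 values for 7 variables — and 10 appears only in Frank's list, so Frank = 10.
Among the 6 still-open variables, 18 fits only Kira (and all 6 values in {6, 8, 12, 14, 16, 18} must be used), so Kira = 18.
The 3 variables Grace, Omar, Carol are confined to {6, 8, 12}, which locks those values in; drop them from Hank, Erin.
Determined: Bob=20, Kira=18, Frank=10. The other people each still have more than one consistent value. That makes 3.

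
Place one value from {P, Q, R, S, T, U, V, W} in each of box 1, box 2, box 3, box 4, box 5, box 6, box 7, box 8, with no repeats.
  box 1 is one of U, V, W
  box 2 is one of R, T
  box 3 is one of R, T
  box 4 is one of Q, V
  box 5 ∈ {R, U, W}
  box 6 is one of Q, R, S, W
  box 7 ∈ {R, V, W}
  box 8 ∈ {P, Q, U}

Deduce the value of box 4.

The 8 variables together cover exactly {P, Q, R, S, T, U, V, W} — 8 values for 8 variables — and P appears only in box 8's list, so box 8 = P.
The 7 still-open variables draw from only 7 values {Q, R, S, T, U, V, W}, so each is used; only box 6 can be S, hence box 6 = S.
The 6 still-open variables draw from only 6 values {Q, R, T, U, V, W}, so each is used; only box 4 can be Q, hence box 4 = Q.

Q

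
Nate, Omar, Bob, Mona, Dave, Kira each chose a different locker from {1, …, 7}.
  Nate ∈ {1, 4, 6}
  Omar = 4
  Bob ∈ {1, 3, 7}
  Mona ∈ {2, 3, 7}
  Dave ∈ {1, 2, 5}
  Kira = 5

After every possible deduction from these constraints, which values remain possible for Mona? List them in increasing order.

2, 3, 7

Omar must be 4 (only option left). Strike 4 from Nate.
Kira must be 5 (only option left). So Dave can't be 5.
No further eliminations apply; Mona can still be any of 2, 3, 7.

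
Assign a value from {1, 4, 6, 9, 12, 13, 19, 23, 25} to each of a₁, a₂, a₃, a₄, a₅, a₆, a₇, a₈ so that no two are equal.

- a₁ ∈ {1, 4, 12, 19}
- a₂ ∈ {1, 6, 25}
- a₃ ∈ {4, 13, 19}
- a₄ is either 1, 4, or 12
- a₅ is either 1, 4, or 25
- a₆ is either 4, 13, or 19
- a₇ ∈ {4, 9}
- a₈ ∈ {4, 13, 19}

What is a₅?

The 8 variables draw from only 8 values {1, 4, 6, 9, 12, 13, 19, 25}, so each is used; only a₂ can be 6, hence a₂ = 6.
The 7 still-open variables together cover exactly {1, 4, 9, 12, 13, 19, 25} — 7 values for 7 variables — and 9 appears only in a₇'s list, so a₇ = 9.
The 6 still-open variables together cover exactly {1, 4, 12, 13, 19, 25} — 6 values for 6 variables — and 25 appears only in a₅'s list, so a₅ = 25.

25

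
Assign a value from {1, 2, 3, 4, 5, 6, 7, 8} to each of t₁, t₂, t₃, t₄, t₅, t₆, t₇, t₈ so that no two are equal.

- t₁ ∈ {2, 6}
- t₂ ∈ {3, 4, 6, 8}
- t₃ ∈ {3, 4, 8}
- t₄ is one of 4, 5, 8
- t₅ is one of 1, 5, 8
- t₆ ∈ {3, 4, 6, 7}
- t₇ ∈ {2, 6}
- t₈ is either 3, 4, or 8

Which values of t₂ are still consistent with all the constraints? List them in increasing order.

The 8 variables draw from only 8 values {1, 2, 3, 4, 5, 6, 7, 8}, so each is used; only t₅ can be 1, hence t₅ = 1.
Among the 7 still-open variables, 5 fits only t₄ (and all 7 values in {2, 3, 4, 5, 6, 7, 8} must be used), so t₄ = 5.
The 6 still-open variables together cover exactly {2, 3, 4, 6, 7, 8} — 6 values for 6 variables — and 7 appears only in t₆'s list, so t₆ = 7.
t₁ and t₇ share exactly the 2 values {2, 6}; by pigeonhole those values go to them, so strike 2, 6 from t₂.
No further eliminations apply; t₂ can still be any of 3, 4, 8.

3, 4, 8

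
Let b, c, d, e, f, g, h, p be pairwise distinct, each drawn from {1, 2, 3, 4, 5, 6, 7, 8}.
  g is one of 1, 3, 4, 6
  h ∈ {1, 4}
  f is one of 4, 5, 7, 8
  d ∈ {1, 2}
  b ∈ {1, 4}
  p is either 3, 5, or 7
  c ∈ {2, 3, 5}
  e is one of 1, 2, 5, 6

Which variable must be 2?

The 8 variables together cover exactly {1, 2, 3, 4, 5, 6, 7, 8} — 8 values for 8 variables — and 8 appears only in f's list, so f = 8.
The 7 still-open variables together cover exactly {1, 2, 3, 4, 5, 6, 7} — 7 values for 7 variables — and 7 appears only in p's list, so p = 7.
b and h share exactly the 2 values {1, 4}; by pigeonhole those values go to them, so strike 1, 4 from d, e, g.

d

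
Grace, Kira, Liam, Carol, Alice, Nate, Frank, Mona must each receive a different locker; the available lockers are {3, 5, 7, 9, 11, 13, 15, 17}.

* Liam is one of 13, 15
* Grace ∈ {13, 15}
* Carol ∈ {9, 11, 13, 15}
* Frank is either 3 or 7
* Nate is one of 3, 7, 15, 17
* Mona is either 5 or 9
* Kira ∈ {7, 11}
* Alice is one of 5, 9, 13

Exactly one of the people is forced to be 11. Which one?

Among the 8 variables, 17 fits only Nate (and all 8 values in {3, 5, 7, 9, 11, 13, 15, 17} must be used), so Nate = 17.
The 7 still-open variables together cover exactly {3, 5, 7, 9, 11, 13, 15} — 7 values for 7 variables — and 3 appears only in Frank's list, so Frank = 3.
The 6 still-open variables draw from only 6 values {5, 7, 9, 11, 13, 15}, so each is used; only Kira can be 7, hence Kira = 7.
The 5 still-open variables together cover exactly {5, 9, 11, 13, 15} — 5 values for 5 variables — and 11 appears only in Carol's list, so Carol = 11.

Carol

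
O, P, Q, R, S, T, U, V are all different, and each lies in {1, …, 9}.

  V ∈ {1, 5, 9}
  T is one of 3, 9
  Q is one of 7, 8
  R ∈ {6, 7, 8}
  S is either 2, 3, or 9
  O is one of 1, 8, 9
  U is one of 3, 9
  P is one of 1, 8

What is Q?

The 8 variables together cover exactly {1, 2, 3, 5, 6, 7, 8, 9} — 8 values for 8 variables — and 2 appears only in S's list, so S = 2.
The 7 still-open variables together cover exactly {1, 3, 5, 6, 7, 8, 9} — 7 values for 7 variables — and 5 appears only in V's list, so V = 5.
The 6 still-open variables draw from only 6 values {1, 3, 6, 7, 8, 9}, so each is used; only R can be 6, hence R = 6.
The 5 still-open variables draw from only 5 values {1, 3, 7, 8, 9}, so each is used; only Q can be 7, hence Q = 7.

7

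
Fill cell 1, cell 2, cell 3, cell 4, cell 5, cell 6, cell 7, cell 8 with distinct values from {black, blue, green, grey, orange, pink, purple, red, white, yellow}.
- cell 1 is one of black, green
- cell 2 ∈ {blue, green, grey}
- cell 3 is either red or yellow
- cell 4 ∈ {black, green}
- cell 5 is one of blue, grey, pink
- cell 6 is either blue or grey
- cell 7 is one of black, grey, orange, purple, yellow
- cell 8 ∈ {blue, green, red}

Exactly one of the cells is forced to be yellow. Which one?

cell 3

cell 1 and cell 4 between them cover only {black, green} — a naked pair. Remove those values from cell 2, cell 7, cell 8.
cell 2 and cell 6 share exactly the 2 values {blue, grey}; by pigeonhole those values go to them, so strike blue, grey from cell 5, cell 7, cell 8.
cell 5's domain is down to {pink}, so cell 5 = pink.
cell 8's domain is down to {red}, so cell 8 = red. Eliminate red elsewhere: cell 3.
So yellow goes to cell 3.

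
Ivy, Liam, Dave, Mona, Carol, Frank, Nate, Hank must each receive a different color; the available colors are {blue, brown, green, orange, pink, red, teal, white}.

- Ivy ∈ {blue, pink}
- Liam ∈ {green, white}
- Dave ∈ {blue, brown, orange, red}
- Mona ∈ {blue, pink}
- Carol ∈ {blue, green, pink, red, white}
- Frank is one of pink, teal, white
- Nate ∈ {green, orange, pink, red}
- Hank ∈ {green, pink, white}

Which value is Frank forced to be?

teal

Among the 8 variables, brown fits only Dave (and all 8 values in {blue, brown, green, orange, pink, red, teal, white} must be used), so Dave = brown.
The 7 still-open variables together cover exactly {blue, green, orange, pink, red, teal, white} — 7 values for 7 variables — and orange appears only in Nate's list, so Nate = orange.
The 6 still-open variables draw from only 6 values {blue, green, pink, red, teal, white}, so each is used; only Carol can be red, hence Carol = red.
Among the 5 still-open variables, teal fits only Frank (and all 5 values in {blue, green, pink, teal, white} must be used), so Frank = teal.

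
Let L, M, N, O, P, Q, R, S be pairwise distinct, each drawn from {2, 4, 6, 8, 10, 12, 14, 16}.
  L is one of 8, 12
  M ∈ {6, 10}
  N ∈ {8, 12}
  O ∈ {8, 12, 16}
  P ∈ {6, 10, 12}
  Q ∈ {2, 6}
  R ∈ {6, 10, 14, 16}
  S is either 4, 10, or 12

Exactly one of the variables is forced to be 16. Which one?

Among the 8 variables, 2 fits only Q (and all 8 values in {2, 4, 6, 8, 10, 12, 14, 16} must be used), so Q = 2.
The 7 still-open variables together cover exactly {4, 6, 8, 10, 12, 14, 16} — 7 values for 7 variables — and 4 appears only in S's list, so S = 4.
The 6 still-open variables draw from only 6 values {6, 8, 10, 12, 14, 16}, so each is used; only R can be 14, hence R = 14.
Among the 5 still-open variables, 16 fits only O (and all 5 values in {6, 8, 10, 12, 16} must be used), so O = 16.

O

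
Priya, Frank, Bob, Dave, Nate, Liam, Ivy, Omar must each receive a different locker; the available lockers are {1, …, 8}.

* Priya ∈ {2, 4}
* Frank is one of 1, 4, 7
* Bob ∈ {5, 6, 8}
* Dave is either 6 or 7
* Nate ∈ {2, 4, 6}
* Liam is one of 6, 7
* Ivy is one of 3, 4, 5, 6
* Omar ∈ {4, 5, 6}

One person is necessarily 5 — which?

Among the 8 variables, 1 fits only Frank (and all 8 values in {1, 2, 3, 4, 5, 6, 7, 8} must be used), so Frank = 1.
The 7 still-open variables draw from only 7 values {2, 3, 4, 5, 6, 7, 8}, so each is used; only Ivy can be 3, hence Ivy = 3.
The 6 still-open variables together cover exactly {2, 4, 5, 6, 7, 8} — 6 values for 6 variables — and 8 appears only in Bob's list, so Bob = 8.
The 5 still-open variables together cover exactly {2, 4, 5, 6, 7} — 5 values for 5 variables — and 5 appears only in Omar's list, so Omar = 5.

Omar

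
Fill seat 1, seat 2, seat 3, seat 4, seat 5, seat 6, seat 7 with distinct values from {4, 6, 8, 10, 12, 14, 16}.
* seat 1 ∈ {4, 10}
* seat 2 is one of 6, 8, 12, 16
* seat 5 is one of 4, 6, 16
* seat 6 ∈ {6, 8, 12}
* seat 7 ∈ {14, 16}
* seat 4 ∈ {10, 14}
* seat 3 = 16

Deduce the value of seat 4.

10

seat 3's domain is down to {16}, so seat 3 = 16. Remove 16 from seat 2, seat 5, seat 7.
seat 7 has just one choice, so seat 7 = 14. Remove 14 from seat 4.
So seat 4 = 10.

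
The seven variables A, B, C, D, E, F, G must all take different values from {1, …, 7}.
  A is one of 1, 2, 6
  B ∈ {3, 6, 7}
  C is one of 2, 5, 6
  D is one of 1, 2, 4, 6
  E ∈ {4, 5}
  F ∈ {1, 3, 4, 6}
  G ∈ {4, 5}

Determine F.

The 7 variables together cover exactly {1, 2, 3, 4, 5, 6, 7} — 7 values for 7 variables — and 7 appears only in B's list, so B = 7.
Among the 6 still-open variables, 3 fits only F (and all 6 values in {1, 2, 3, 4, 5, 6} must be used), so F = 3.

3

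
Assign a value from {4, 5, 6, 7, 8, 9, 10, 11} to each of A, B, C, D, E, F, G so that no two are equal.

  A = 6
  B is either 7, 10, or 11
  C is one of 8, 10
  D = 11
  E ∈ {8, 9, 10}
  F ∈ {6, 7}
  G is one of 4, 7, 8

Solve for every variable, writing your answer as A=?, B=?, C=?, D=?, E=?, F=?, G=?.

A=6, B=10, C=8, D=11, E=9, F=7, G=4

A's domain is down to {6}, so A = 6. So F can't be 6.
D's domain is down to {11}, so D = 11. So B can't be 11.
F's domain is down to {7}, so F = 7. Remove 7 from B, G.
B must be 10 (only option left). So C, E can't be 10.
C has just one choice, so C = 8. Strike 8 from E, G.
E must be 9 (only option left).
That leaves G = 4.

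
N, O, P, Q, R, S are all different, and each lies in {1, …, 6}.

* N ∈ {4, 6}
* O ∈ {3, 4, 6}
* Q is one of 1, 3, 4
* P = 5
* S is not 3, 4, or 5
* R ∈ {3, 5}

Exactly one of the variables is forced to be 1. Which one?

P's domain is down to {5}, so P = 5. Strike 5 from R.
R's domain is down to {3}, so R = 3. Strike 3 from O, Q.
Among the 4 still-open variables, 2 fits only S (and all 4 values in {1, 2, 4, 6} must be used), so S = 2.
Among the 3 still-open variables, 1 fits only Q (and all 3 values in {1, 4, 6} must be used), so Q = 1.

Q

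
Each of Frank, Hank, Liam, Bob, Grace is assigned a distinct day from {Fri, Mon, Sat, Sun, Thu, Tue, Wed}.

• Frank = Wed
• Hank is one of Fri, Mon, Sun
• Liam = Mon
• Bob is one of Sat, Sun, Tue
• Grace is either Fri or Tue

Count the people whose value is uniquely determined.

Frank's domain is down to {Wed}, so Frank = Wed.
Liam has just one choice, so Liam = Mon. So Hank can't be Mon.
Determined: Frank=Wed, Liam=Mon. The other people each still have more than one consistent value. That makes 2.

2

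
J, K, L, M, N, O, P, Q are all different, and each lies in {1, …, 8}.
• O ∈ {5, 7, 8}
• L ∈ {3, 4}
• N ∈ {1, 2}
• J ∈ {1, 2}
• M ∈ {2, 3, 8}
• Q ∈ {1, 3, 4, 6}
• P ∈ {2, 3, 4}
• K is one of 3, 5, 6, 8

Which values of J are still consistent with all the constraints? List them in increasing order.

1, 2

The 8 variables together cover exactly {1, 2, 3, 4, 5, 6, 7, 8} — 8 values for 8 variables — and 7 appears only in O's list, so O = 7.
The 7 still-open variables together cover exactly {1, 2, 3, 4, 5, 6, 8} — 7 values for 7 variables — and 5 appears only in K's list, so K = 5.
The 6 still-open variables draw from only 6 values {1, 2, 3, 4, 6, 8}, so each is used; only Q can be 6, hence Q = 6.
Among the 5 still-open variables, 8 fits only M (and all 5 values in {1, 2, 3, 4, 8} must be used), so M = 8.
J and N share exactly the 2 values {1, 2}; by pigeonhole those values go to them, so strike 1, 2 from P.
No further eliminations apply; J can still be any of 1, 2.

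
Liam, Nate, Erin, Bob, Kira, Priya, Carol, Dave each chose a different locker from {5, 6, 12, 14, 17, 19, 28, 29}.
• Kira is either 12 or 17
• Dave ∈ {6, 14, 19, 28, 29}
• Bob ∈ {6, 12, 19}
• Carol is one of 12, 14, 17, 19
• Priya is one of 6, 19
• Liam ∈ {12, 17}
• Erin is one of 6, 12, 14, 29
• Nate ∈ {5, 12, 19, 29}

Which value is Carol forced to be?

14

The 8 variables together cover exactly {5, 6, 12, 14, 17, 19, 28, 29} — 8 values for 8 variables — and 5 appears only in Nate's list, so Nate = 5.
Among the 7 still-open variables, 28 fits only Dave (and all 7 values in {6, 12, 14, 17, 19, 28, 29} must be used), so Dave = 28.
The 6 still-open variables draw from only 6 values {6, 12, 14, 17, 19, 29}, so each is used; only Erin can be 29, hence Erin = 29.
The 5 still-open variables together cover exactly {6, 12, 14, 17, 19} — 5 values for 5 variables — and 14 appears only in Carol's list, so Carol = 14.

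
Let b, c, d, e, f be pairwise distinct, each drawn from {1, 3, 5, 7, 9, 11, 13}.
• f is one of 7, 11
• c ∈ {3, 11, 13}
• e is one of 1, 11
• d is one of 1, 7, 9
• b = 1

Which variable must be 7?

b has just one choice, so b = 1. So d, e can't be 1.
That leaves e = 11. Remove 11 from c, f.
So 7 goes to f.

f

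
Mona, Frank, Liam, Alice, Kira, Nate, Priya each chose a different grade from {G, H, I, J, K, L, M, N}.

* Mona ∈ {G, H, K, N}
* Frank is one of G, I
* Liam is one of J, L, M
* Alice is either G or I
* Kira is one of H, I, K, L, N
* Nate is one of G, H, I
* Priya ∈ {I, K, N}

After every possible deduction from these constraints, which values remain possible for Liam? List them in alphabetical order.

The 2 variables Frank and Alice are confined to {G, I}, which locks those values in; drop them from Mona, Kira, Nate, Priya.
Nate's domain is down to {H}, so Nate = H. Remove H from Mona, Kira.
Mona and Priya share exactly the 2 values {K, N}; by pigeonhole those values go to them, so strike K, N from Kira.
That leaves Kira = L. Eliminate L elsewhere: Liam.
No further eliminations apply; Liam can still be any of J, M.

J, M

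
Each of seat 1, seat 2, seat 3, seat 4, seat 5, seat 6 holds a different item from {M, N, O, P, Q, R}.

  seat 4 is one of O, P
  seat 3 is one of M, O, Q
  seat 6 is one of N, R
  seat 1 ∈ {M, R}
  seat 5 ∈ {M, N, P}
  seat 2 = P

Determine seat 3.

seat 2 must be P (only option left). So seat 4, seat 5 can't be P.
seat 4 must be O (only option left). Remove O from seat 3.
The 4 still-open variables draw from only 4 values {M, N, Q, R}, so each is used; only seat 3 can be Q, hence seat 3 = Q.

Q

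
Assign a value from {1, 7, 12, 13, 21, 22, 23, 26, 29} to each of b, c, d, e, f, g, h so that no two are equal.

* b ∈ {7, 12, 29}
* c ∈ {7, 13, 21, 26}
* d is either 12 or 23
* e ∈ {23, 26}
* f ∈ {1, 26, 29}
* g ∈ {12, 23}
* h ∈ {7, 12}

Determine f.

d and g share exactly the 2 values {12, 23}; by pigeonhole those values go to them, so strike 12, 23 from b, e, h.
That leaves e = 26. Remove 26 from c, f.
That leaves h = 7. Strike 7 from b, c.
b has just one choice, so b = 29. So f can't be 29.
So f = 1.

1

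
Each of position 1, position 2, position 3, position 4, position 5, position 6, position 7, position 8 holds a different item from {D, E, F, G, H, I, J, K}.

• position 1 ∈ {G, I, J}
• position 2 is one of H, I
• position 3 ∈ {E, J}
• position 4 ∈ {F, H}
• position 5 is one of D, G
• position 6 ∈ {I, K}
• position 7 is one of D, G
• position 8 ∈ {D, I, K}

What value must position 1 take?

Among the 8 variables, E fits only position 3 (and all 8 values in {D, E, F, G, H, I, J, K} must be used), so position 3 = E.
The 7 still-open variables together cover exactly {D, F, G, H, I, J, K} — 7 values for 7 variables — and F appears only in position 4's list, so position 4 = F.
The 6 still-open variables draw from only 6 values {D, G, H, I, J, K}, so each is used; only position 2 can be H, hence position 2 = H.
Among the 5 still-open variables, J fits only position 1 (and all 5 values in {D, G, I, J, K} must be used), so position 1 = J.

J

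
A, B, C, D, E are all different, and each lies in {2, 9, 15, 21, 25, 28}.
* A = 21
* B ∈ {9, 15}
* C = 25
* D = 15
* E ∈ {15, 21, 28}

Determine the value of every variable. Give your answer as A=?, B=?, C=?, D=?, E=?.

A must be 21 (only option left). Eliminate 21 elsewhere: E.
C's domain is down to {25}, so C = 25.
D has just one choice, so D = 15. Remove 15 from B, E.
E's domain is down to {28}, so E = 28.
That leaves B = 9.

A=21, B=9, C=25, D=15, E=28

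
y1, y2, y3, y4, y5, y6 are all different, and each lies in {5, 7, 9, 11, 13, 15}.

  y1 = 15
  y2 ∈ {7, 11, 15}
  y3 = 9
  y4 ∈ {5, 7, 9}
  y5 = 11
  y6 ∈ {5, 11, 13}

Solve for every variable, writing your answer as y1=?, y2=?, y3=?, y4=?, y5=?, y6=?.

y1 has just one choice, so y1 = 15. Strike 15 from y2.
y3 must be 9 (only option left). So y4 can't be 9.
y5 must be 11 (only option left). Eliminate 11 elsewhere: y2, y6.
y2's domain is down to {7}, so y2 = 7. Remove 7 from y4.
That leaves y4 = 5. Strike 5 from y6.
y6's domain is down to {13}, so y6 = 13.

y1=15, y2=7, y3=9, y4=5, y5=11, y6=13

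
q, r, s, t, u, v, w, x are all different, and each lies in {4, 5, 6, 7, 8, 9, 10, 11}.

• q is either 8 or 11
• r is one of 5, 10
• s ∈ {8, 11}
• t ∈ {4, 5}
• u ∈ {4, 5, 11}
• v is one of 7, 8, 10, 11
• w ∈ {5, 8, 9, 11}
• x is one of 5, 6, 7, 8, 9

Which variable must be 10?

The 8 variables draw from only 8 values {4, 5, 6, 7, 8, 9, 10, 11}, so each is used; only x can be 6, hence x = 6.
The 7 still-open variables draw from only 7 values {4, 5, 7, 8, 9, 10, 11}, so each is used; only v can be 7, hence v = 7.
The 6 still-open variables together cover exactly {4, 5, 8, 9, 10, 11} — 6 values for 6 variables — and 9 appears only in w's list, so w = 9.
The 5 still-open variables together cover exactly {4, 5, 8, 10, 11} — 5 values for 5 variables — and 10 appears only in r's list, so r = 10.

r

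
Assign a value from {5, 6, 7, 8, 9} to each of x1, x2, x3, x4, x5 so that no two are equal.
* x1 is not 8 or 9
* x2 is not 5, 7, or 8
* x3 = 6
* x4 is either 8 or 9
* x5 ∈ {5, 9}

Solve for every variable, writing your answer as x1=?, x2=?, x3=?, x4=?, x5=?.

x3 has just one choice, so x3 = 6. Remove 6 from x1, x2.
That leaves x2 = 9. So x4, x5 can't be 9.
x4 must be 8 (only option left).
x5 has just one choice, so x5 = 5. Remove 5 from x1.
x1's domain is down to {7}, so x1 = 7.

x1=7, x2=9, x3=6, x4=8, x5=5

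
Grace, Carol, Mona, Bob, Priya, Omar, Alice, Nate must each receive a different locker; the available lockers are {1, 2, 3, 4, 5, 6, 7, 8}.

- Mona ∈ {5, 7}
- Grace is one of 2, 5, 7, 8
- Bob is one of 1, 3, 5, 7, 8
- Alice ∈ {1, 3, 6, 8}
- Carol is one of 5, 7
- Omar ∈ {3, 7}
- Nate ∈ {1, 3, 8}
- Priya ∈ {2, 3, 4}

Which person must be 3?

Omar

The 8 variables together cover exactly {1, 2, 3, 4, 5, 6, 7, 8} — 8 values for 8 variables — and 4 appears only in Priya's list, so Priya = 4.
Among the 7 still-open variables, 2 fits only Grace (and all 7 values in {1, 2, 3, 5, 6, 7, 8} must be used), so Grace = 2.
Among the 6 still-open variables, 6 fits only Alice (and all 6 values in {1, 3, 5, 6, 7, 8} must be used), so Alice = 6.
The 2 variables Carol and Mona are confined to {5, 7}, which locks those values in; drop them from Bob, Omar.
So 3 goes to Omar.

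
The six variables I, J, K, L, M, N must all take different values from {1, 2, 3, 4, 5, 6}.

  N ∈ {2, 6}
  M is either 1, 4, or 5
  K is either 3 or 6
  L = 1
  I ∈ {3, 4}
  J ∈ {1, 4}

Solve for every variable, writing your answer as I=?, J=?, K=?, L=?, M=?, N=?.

I=3, J=4, K=6, L=1, M=5, N=2

L's domain is down to {1}, so L = 1. Eliminate 1 elsewhere: J, M.
J must be 4 (only option left). So I, M can't be 4.
M's domain is down to {5}, so M = 5.
I has just one choice, so I = 3. Remove 3 from K.
That leaves K = 6. Eliminate 6 elsewhere: N.
That leaves N = 2.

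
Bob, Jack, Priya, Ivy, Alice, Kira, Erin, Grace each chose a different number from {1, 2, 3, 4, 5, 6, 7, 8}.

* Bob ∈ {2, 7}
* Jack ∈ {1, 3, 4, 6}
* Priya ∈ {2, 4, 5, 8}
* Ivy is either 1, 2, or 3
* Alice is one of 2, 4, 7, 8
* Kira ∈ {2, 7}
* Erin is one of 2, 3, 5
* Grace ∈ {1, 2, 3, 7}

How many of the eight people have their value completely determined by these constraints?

2

The 8 variables together cover exactly {1, 2, 3, 4, 5, 6, 7, 8} — 8 values for 8 variables — and 6 appears only in Jack's list, so Jack = 6.
Bob and Kira between them cover only {2, 7} — a naked pair. Remove those values from Priya, Ivy, Alice, Erin, Grace.
Ivy and Grace share exactly the 2 values {1, 3}; by pigeonhole those values go to them, so strike 1, 3 from Erin.
Erin's domain is down to {5}, so Erin = 5. Remove 5 from Priya.
Determined: Jack=6, Erin=5. The other people each still have more than one consistent value. That makes 2.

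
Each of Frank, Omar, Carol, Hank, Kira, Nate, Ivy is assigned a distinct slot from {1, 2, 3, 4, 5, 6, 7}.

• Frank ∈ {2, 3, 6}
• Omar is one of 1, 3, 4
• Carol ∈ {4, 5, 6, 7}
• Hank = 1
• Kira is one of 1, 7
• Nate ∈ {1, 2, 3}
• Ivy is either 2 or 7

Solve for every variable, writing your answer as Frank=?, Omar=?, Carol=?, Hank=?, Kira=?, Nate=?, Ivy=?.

Frank=6, Omar=4, Carol=5, Hank=1, Kira=7, Nate=3, Ivy=2

Hank has just one choice, so Hank = 1. Strike 1 from Omar, Kira, Nate.
Kira has just one choice, so Kira = 7. So Carol, Ivy can't be 7.
Ivy has just one choice, so Ivy = 2. Remove 2 from Frank, Nate.
Nate's domain is down to {3}, so Nate = 3. Eliminate 3 elsewhere: Frank, Omar.
Frank has just one choice, so Frank = 6. Eliminate 6 elsewhere: Carol.
That leaves Omar = 4. Remove 4 from Carol.
Carol has just one choice, so Carol = 5.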